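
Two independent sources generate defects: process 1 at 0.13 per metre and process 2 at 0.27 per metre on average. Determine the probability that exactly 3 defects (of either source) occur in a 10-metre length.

0.1954

Independent Poisson processes superpose: combined rate λ = 0.13 + 0.27 = 0.4 per metre.
Over the interval, μ = 0.4 × 10 = 4 (a 10-metre length = 10 metres).
P(N = 3) = e^(−4) · 4^3/3! ≈ 0.1954.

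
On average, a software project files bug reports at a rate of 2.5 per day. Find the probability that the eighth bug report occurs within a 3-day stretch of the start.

Over the interval, μ = 2.5 × 3 = 7.5 (a 3-day stretch = 3 days).
The eighth arrival falls in the interval iff at least 8 events occur there: P(S_8 ≤ t) = P(N ≥ 8) = 1 − P(N ≤ 7) ≈ 0.4754.

0.4754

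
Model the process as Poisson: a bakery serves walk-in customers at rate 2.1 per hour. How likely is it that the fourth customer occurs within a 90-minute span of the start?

0.3863

Over the interval, μ = 2.1 × 1.5 = 3.15 (a 90-minute span = 1.5 hours).
The fourth arrival falls in the interval iff at least 4 events occur there: P(S_4 ≤ t) = P(N ≥ 4) = 1 − P(N ≤ 3) ≈ 0.3863.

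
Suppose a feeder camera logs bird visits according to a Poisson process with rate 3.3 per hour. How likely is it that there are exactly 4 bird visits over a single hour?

0.1823

With mean μ = 3.3 per hour,
P(N = 4) = e^(−μ) μ^4/4! = e^(−3.3) · 3.3^4/24 ≈ 0.1823.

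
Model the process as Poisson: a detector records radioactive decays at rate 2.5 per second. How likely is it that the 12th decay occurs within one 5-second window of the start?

0.5942

Over the interval, μ = 2.5 × 5 = 12.5 (a 5-second window = 5 seconds).
The 12th arrival falls in the interval iff at least 12 events occur there: P(S_12 ≤ t) = P(N ≥ 12) = 1 − P(N ≤ 11) ≈ 0.5942.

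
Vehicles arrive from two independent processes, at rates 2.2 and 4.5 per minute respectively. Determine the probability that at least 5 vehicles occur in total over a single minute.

Independent Poisson processes superpose: combined rate λ = 2.2 + 4.5 = 6.7 per minute.
So μ = 6.7.
P(N ≥ 5) = 1 − P(N ≤ 4) ≈ 0.7978.

0.7978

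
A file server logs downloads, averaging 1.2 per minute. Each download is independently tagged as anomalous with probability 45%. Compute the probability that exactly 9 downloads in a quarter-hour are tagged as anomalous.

Thinning: the downloads that are tagged as anomalous themselves form a Poisson process with rate 0.45 × 1.2 = 0.54 per minute.
Over the interval, μ = 0.54 × 15 = 8.1 (a quarter-hour = 15 minutes).
P(N = 9) = e^(−8.1) · 8.1^9/9! ≈ 0.1256.

0.1256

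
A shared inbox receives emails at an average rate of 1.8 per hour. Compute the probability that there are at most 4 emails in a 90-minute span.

Over the interval, μ = 1.8 × 1.5 = 2.7 (a 90-minute span = 1.5 hours).
P(N ≤ 4) = Σ_{j=0}^{4} e^(−μ) μ^j/j! ≈ 0.8629.

0.8629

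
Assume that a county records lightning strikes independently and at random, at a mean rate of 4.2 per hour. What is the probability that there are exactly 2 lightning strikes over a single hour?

0.1323

With mean μ = 4.2 per hour,
P(N = 2) = e^(−μ) μ^2/2! = e^(−4.2) · 4.2^2/2 ≈ 0.1323.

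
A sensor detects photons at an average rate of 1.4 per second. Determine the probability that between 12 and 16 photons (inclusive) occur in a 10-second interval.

Over the interval, μ = 1.4 × 10 = 14 (a 10-second interval = 10 seconds).
P(12 ≤ N ≤ 16) = Σ_{j=12}^{16} e^(−14) · 14^j/j! ≈ 0.4959.

0.4959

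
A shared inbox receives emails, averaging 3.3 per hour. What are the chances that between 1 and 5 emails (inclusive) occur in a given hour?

0.8460

With mean μ = 3.3 per hour,
P(1 ≤ N ≤ 5) = Σ_{j=1}^{5} e^(−3.3) · 3.3^j/j! ≈ 0.8460.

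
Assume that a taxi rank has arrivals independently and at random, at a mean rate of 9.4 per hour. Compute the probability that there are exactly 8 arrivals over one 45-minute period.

0.1313

Over the interval, μ = 9.4 × 0.75 = 7.05 (a 45-minute period = 0.75 hours).
P(N = 8) = e^(−μ) μ^8/8! = e^(−7.05) · 7.05^8/40320 ≈ 0.1313.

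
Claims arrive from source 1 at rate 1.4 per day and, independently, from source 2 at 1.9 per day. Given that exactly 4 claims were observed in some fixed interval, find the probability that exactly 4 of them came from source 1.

0.0324

Given the total, each event is independently from source 1 with probability p = λ_1/(λ_1+λ_2) = 1.4/3.3 ≈ 0.4242.
So K ~ Binomial(4, 1.4/3.3): P(K = 4) = C(4,4) · (1.4/3.3)^4 · (1.9/3.3)^0 ≈ 0.0324.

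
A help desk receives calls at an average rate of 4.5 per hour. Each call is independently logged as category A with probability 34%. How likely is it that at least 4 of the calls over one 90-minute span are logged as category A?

0.1996

Thinning: the calls that are logged as category A themselves form a Poisson process with rate 0.34 × 4.5 = 1.53 per hour.
Over the interval, μ = 1.53 × 1.5 = 2.295 (a 90-minute span = 1.5 hours).
P(N ≥ 4) = 1 − P(N ≤ 3) ≈ 0.1996.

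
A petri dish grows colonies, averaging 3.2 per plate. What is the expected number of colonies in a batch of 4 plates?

12.8

E[N] = λt = 3.2 × 4 = 12.8 (a batch of 4 plates = 4 plates).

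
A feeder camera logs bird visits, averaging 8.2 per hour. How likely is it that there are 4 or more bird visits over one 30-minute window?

Over the interval, μ = 8.2 × 0.5 = 4.1 (a 30-minute window = 0.5 hours).
P(N ≥ 4) = 1 − P(N ≤ 3) = 1 − Σ_{j=0}^{3} e^(−μ) μ^j/j! ≈ 0.5858.

0.5858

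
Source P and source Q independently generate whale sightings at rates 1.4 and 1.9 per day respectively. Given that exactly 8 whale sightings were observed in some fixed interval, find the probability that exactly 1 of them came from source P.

0.0712

Given the total, each event is independently from source P with probability p = λ_P/(λ_P+λ_Q) = 1.4/3.3 ≈ 0.4242.
So K ~ Binomial(8, 1.4/3.3): P(K = 1) = C(8,1) · (1.4/3.3)^1 · (1.9/3.3)^7 ≈ 0.0712.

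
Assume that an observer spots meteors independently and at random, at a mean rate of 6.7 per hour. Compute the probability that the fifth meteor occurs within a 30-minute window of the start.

Over the interval, μ = 6.7 × 0.5 = 3.35 (a 30-minute window = 0.5 hours).
The fifth arrival falls in the interval iff at least 5 events occur there: P(S_5 ≤ t) = P(N ≥ 5) = 1 − P(N ≤ 4) ≈ 0.2466.

0.2466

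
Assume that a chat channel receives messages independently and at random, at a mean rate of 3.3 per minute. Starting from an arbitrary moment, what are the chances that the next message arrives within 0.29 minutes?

0.6160

Inter-arrival times are exponential with rate λ = 3.3 per minute.
P(T ≤ 0.29) = 1 − e^(−λt) = 1 − e^(−3.3 × 0.29) = 1 − e^(−0.957) ≈ 0.6160.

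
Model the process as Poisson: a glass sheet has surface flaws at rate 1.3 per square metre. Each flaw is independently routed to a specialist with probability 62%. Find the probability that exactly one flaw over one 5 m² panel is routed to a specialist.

0.0716

Thinning: the flaws that are routed to a specialist themselves form a Poisson process with rate 0.62 × 1.3 = 0.806 per square metre.
Over the interval, μ = 0.806 × 5 = 4.03 (a 5 m² panel = 5 square metres).
P(N = 1) = e^(−4.03) · 4.03^1/1! ≈ 0.0716.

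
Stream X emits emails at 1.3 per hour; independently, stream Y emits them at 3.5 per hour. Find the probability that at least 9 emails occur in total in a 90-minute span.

0.2973

Independent Poisson processes superpose: combined rate λ = 1.3 + 3.5 = 4.8 per hour.
Over the interval, μ = 4.8 × 1.5 = 7.2 (a 90-minute span = 1.5 hours).
P(N ≥ 9) = 1 − P(N ≤ 8) ≈ 0.2973.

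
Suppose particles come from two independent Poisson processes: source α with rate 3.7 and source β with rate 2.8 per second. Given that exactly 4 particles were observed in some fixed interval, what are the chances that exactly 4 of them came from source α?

0.1050

Given the total, each event is independently from source α with probability p = λ_α/(λ_α+λ_β) = 3.7/6.5 ≈ 0.5692.
So K ~ Binomial(4, 3.7/6.5): P(K = 4) = C(4,4) · (3.7/6.5)^4 · (2.8/6.5)^0 ≈ 0.1050.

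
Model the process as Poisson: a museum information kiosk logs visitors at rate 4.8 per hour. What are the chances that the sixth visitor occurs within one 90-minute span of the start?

0.7241

Over the interval, μ = 4.8 × 1.5 = 7.2 (a 90-minute span = 1.5 hours).
The sixth arrival falls in the interval iff at least 6 events occur there: P(S_6 ≤ t) = P(N ≥ 6) = 1 − P(N ≤ 5) ≈ 0.7241.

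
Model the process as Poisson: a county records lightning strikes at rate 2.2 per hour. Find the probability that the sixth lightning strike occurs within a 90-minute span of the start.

0.1171

Over the interval, μ = 2.2 × 1.5 = 3.3 (a 90-minute span = 1.5 hours).
The sixth arrival falls in the interval iff at least 6 events occur there: P(S_6 ≤ t) = P(N ≥ 6) = 1 − P(N ≤ 5) ≈ 0.1171.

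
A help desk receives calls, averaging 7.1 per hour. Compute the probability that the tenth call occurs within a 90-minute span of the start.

Over the interval, μ = 7.1 × 1.5 = 10.65 (a 90-minute span = 1.5 hours).
The tenth arrival falls in the interval iff at least 10 events occur there: P(S_10 ≤ t) = P(N ≥ 10) = 1 − P(N ≤ 9) ≈ 0.6203.

0.6203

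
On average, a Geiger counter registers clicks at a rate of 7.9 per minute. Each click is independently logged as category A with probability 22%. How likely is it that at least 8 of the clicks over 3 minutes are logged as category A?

Thinning: the clicks that are logged as category A themselves form a Poisson process with rate 0.22 × 7.9 = 1.738 per minute.
Over the interval, μ = 1.738 × 3 = 5.214 (3 minutes).
P(N ≥ 8) = 1 − P(N ≤ 7) ≈ 0.1567.

0.1567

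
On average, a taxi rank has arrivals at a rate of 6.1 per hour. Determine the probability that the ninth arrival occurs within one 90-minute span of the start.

0.5639

Over the interval, μ = 6.1 × 1.5 = 9.15 (a 90-minute span = 1.5 hours).
The ninth arrival falls in the interval iff at least 9 events occur there: P(S_9 ≤ t) = P(N ≥ 9) = 1 − P(N ≤ 8) ≈ 0.5639.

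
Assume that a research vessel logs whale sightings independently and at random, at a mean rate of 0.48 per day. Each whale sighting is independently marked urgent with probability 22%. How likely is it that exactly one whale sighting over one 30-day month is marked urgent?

Thinning: the whale sightings that are marked urgent themselves form a Poisson process with rate 0.22 × 0.48 = 0.1056 per day.
Over the interval, μ = 0.1056 × 30 = 3.168 (a 30-day month = 30 days).
P(N = 1) = e^(−3.168) · 3.168^1/1! ≈ 0.1333.

0.1333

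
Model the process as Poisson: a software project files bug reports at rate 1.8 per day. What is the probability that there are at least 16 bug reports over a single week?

0.2022

Over the interval, μ = 1.8 × 7 = 12.6 (a week = 7 days).
P(N ≥ 16) = 1 − P(N ≤ 15) = 1 − Σ_{j=0}^{15} e^(−μ) μ^j/j! ≈ 0.2022.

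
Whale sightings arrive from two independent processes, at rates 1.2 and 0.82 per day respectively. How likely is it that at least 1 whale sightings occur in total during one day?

0.8673

Independent Poisson processes superpose: combined rate λ = 1.2 + 0.82 = 2.02 per day.
So μ = 2.02.
P(N ≥ 1) = 1 − P(N ≤ 0) ≈ 0.8673.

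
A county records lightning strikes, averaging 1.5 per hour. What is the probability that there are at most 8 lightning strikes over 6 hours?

0.4557

Over the interval, μ = 1.5 × 6 = 9 (6 hours).
P(N ≤ 8) = Σ_{j=0}^{8} e^(−μ) μ^j/j! ≈ 0.4557.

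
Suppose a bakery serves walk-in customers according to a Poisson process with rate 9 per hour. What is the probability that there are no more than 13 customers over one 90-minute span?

0.5182

Over the interval, μ = 9 × 1.5 = 13.5 (a 90-minute span = 1.5 hours).
P(N ≤ 13) = Σ_{j=0}^{13} e^(−μ) μ^j/j! ≈ 0.5182.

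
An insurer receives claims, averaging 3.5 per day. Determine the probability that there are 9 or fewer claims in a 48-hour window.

Over the interval, μ = 3.5 × 2 = 7 (a 48-hour window = 2 days).
P(N ≤ 9) = Σ_{j=0}^{9} e^(−μ) μ^j/j! ≈ 0.8305.

0.8305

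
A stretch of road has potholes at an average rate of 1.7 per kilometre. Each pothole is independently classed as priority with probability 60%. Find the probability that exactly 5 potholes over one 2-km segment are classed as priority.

0.0383

Thinning: the potholes that are classed as priority themselves form a Poisson process with rate 0.6 × 1.7 = 1.02 per kilometre.
Over the interval, μ = 1.02 × 2 = 2.04 (a 2-km segment = 2 kilometres).
P(N = 5) = e^(−2.04) · 2.04^5/5! ≈ 0.0383.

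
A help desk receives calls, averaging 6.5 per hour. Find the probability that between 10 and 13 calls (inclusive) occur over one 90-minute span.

Over the interval, μ = 6.5 × 1.5 = 9.75 (a 90-minute span = 1.5 hours).
P(10 ≤ N ≤ 13) = Σ_{j=10}^{13} e^(−9.75) · 9.75^j/j! ≈ 0.3924.

0.3924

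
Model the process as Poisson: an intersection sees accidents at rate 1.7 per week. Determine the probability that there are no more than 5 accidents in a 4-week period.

Over the interval, μ = 1.7 × 4 = 6.8 (a 4-week period = 4 weeks).
P(N ≤ 5) = Σ_{j=0}^{5} e^(−μ) μ^j/j! ≈ 0.3270.

0.3270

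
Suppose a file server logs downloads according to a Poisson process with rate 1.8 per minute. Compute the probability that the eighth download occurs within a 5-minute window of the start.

0.6761

Over the interval, μ = 1.8 × 5 = 9 (a 5-minute window = 5 minutes).
The eighth arrival falls in the interval iff at least 8 events occur there: P(S_8 ≤ t) = P(N ≥ 8) = 1 − P(N ≤ 7) ≈ 0.6761.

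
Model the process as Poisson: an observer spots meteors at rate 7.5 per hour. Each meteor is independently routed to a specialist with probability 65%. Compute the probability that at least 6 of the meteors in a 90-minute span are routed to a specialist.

Thinning: the meteors that are routed to a specialist themselves form a Poisson process with rate 0.65 × 7.5 = 4.875 per hour.
Over the interval, μ = 4.875 × 1.5 = 7.3125 (a 90-minute span = 1.5 hours).
P(N ≥ 6) = 1 − P(N ≤ 5) ≈ 0.7374.

0.7374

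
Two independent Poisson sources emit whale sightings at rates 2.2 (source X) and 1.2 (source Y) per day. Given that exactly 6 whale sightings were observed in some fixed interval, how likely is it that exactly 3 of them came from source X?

Given the total, each event is independently from source X with probability p = λ_X/(λ_X+λ_Y) = 2.2/3.4 ≈ 0.6471.
So K ~ Binomial(6, 2.2/3.4): P(K = 3) = C(6,3) · (2.2/3.4)^3 · (1.2/3.4)^3 ≈ 0.2382.

0.2382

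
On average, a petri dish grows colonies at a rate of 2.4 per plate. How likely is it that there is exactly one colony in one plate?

With mean μ = 2.4 per plate,
P(N = 1) = e^(−μ) μ^1/1! = e^(−2.4) · 2.4^1/1 ≈ 0.2177.

0.2177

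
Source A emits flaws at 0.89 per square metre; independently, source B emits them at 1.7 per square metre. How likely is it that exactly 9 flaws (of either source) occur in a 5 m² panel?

0.0671

Independent Poisson processes superpose: combined rate λ = 0.89 + 1.7 = 2.59 per square metre.
Over the interval, μ = 2.59 × 5 = 12.95 (a 5 m² panel = 5 square metres).
P(N = 9) = e^(−12.95) · 12.95^9/9! ≈ 0.0671.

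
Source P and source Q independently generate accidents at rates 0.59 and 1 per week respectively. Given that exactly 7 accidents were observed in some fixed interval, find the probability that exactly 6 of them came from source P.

0.0115

Given the total, each event is independently from source P with probability p = λ_P/(λ_P+λ_Q) = 0.59/1.59 ≈ 0.3711.
So K ~ Binomial(7, 0.59/1.59): P(K = 6) = C(7,6) · (0.59/1.59)^6 · (1/1.59)^1 ≈ 0.0115.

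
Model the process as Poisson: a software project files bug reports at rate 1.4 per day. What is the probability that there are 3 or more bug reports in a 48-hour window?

Over the interval, μ = 1.4 × 2 = 2.8 (a 48-hour window = 2 days).
P(N ≥ 3) = 1 − P(N ≤ 2) = 1 − Σ_{j=0}^{2} e^(−μ) μ^j/j! ≈ 0.5305.

0.5305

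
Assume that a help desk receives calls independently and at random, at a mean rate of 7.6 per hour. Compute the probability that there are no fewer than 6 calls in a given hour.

0.7693

With mean μ = 7.6 per hour,
P(N ≥ 6) = 1 − P(N ≤ 5) = 1 − Σ_{j=0}^{5} e^(−μ) μ^j/j! ≈ 0.7693.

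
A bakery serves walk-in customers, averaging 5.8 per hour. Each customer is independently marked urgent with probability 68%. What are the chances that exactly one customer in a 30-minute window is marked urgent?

Thinning: the customers that are marked urgent themselves form a Poisson process with rate 0.68 × 5.8 = 3.944 per hour.
Over the interval, μ = 3.944 × 0.5 = 1.972 (a 30-minute window = 0.5 hours).
P(N = 1) = e^(−1.972) · 1.972^1/1! ≈ 0.2745.

0.2745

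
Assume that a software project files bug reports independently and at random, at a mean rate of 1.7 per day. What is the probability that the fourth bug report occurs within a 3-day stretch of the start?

Over the interval, μ = 1.7 × 3 = 5.1 (a 3-day stretch = 3 days).
The fourth arrival falls in the interval iff at least 4 events occur there: P(S_4 ≤ t) = P(N ≥ 4) = 1 − P(N ≤ 3) ≈ 0.7487.

0.7487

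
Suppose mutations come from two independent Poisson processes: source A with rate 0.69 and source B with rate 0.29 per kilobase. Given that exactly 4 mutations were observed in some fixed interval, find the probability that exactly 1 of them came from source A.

0.0730

Given the total, each event is independently from source A with probability p = λ_A/(λ_A+λ_B) = 0.69/0.98 ≈ 0.7041.
So K ~ Binomial(4, 0.69/0.98): P(K = 1) = C(4,1) · (0.69/0.98)^1 · (0.29/0.98)^3 ≈ 0.0730.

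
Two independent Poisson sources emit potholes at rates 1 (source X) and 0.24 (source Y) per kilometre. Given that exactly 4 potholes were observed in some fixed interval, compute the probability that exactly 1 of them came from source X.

0.0234

Given the total, each event is independently from source X with probability p = λ_X/(λ_X+λ_Y) = 1/1.24 ≈ 0.8065.
So K ~ Binomial(4, 1/1.24): P(K = 1) = C(4,1) · (1/1.24)^1 · (0.24/1.24)^3 ≈ 0.0234.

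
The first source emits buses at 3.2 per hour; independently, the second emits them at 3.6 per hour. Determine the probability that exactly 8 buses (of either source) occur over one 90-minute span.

0.1080

Independent Poisson processes superpose: combined rate λ = 3.2 + 3.6 = 6.8 per hour.
Over the interval, μ = 6.8 × 1.5 = 10.2 (a 90-minute span = 1.5 hours).
P(N = 8) = e^(−10.2) · 10.2^8/8! ≈ 0.1080.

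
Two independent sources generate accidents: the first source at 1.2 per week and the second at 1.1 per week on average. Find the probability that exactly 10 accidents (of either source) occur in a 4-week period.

0.1210

Independent Poisson processes superpose: combined rate λ = 1.2 + 1.1 = 2.3 per week.
Over the interval, μ = 2.3 × 4 = 9.2 (a 4-week period = 4 weeks).
P(N = 10) = e^(−9.2) · 9.2^10/10! ≈ 0.1210.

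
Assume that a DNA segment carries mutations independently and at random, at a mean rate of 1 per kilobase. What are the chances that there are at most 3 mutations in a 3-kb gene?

Over the interval, μ = 1 × 3 = 3 (a 3-kb gene = 3 kilobases).
P(N ≤ 3) = Σ_{j=0}^{3} e^(−μ) μ^j/j! ≈ 0.6472.

0.6472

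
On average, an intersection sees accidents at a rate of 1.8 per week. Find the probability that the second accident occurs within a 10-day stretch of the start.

0.7270

Over the interval, μ = 1.8 × 10/7 ≈ 2.57143 (a 10-day stretch = 10/7 weeks).
The second arrival falls in the interval iff at least 2 events occur there: P(S_2 ≤ t) = P(N ≥ 2) = 1 − P(N ≤ 1) ≈ 0.7270.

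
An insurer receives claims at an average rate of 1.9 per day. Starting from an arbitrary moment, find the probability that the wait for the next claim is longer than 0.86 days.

The wait for the next event is exponential with rate λ = 1.9 per day.
P(T > 0.86) = e^(−λt) = e^(−1.9 × 0.86) = e^(−1.634) ≈ 0.1951.

0.1951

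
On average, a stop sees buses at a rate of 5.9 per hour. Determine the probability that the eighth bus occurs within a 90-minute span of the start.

Over the interval, μ = 5.9 × 1.5 = 8.85 (a 90-minute span = 1.5 hours).
The eighth arrival falls in the interval iff at least 8 events occur there: P(S_8 ≤ t) = P(N ≥ 8) = 1 − P(N ≤ 7) ≈ 0.6582.

0.6582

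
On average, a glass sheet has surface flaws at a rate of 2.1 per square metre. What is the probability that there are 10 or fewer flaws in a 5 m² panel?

0.5207

Over the interval, μ = 2.1 × 5 = 10.5 (a 5 m² panel = 5 square metres).
P(N ≤ 10) = Σ_{j=0}^{10} e^(−μ) μ^j/j! ≈ 0.5207.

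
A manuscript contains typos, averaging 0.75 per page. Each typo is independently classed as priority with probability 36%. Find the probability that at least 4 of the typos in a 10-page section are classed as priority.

Thinning: the typos that are classed as priority themselves form a Poisson process with rate 0.36 × 0.75 = 0.27 per page.
Over the interval, μ = 0.27 × 10 = 2.7 (a 10-page section = 10 pages).
P(N ≥ 4) = 1 − P(N ≤ 3) ≈ 0.2859.

0.2859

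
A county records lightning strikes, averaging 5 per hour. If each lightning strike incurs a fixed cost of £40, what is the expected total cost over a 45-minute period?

E[N] = 5 × 0.75 = 3.75 (a 45-minute period = 0.75 hours); E[cost] = 3.75 × £40 = £150.

£150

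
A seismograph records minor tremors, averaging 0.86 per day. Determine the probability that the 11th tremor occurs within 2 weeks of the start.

0.6570

Over the interval, μ = 0.86 × 14 = 12.04 (2 weeks = 14 days).
The 11th arrival falls in the interval iff at least 11 events occur there: P(S_11 ≤ t) = P(N ≥ 11) = 1 − P(N ≤ 10) ≈ 0.6570.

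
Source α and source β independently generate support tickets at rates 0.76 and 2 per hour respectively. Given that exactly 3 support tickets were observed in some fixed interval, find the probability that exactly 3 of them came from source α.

Given the total, each event is independently from source α with probability p = λ_α/(λ_α+λ_β) = 0.76/2.76 ≈ 0.2754.
So K ~ Binomial(3, 0.76/2.76): P(K = 3) = C(3,3) · (0.76/2.76)^3 · (2/2.76)^0 ≈ 0.0209.

0.0209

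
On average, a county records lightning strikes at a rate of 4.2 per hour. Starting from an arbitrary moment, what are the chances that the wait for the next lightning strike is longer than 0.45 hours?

The wait for the next event is exponential with rate λ = 4.2 per hour.
P(T > 0.45) = e^(−λt) = e^(−4.2 × 0.45) = e^(−1.89) ≈ 0.1511.

0.1511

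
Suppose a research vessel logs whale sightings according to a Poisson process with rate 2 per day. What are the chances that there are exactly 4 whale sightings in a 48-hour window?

Over the interval, μ = 2 × 2 = 4 (a 48-hour window = 2 days).
P(N = 4) = e^(−μ) μ^4/4! = e^(−4) · 4^4/24 ≈ 0.1954.

0.1954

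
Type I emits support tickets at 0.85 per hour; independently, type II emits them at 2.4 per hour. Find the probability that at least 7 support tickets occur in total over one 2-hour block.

0.4735

Independent Poisson processes superpose: combined rate λ = 0.85 + 2.4 = 3.25 per hour.
Over the interval, μ = 3.25 × 2 = 6.5 (a 2-hour block = 2 hours).
P(N ≥ 7) = 1 − P(N ≤ 6) ≈ 0.4735.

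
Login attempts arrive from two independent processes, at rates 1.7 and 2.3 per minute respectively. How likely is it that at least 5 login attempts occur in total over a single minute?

Independent Poisson processes superpose: combined rate λ = 1.7 + 2.3 = 4 per minute.
So μ = 4.
P(N ≥ 5) = 1 − P(N ≤ 4) ≈ 0.3712.

0.3712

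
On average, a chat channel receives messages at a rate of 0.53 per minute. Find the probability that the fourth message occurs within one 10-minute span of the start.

0.7746

Over the interval, μ = 0.53 × 10 = 5.3 (a 10-minute span = 10 minutes).
The fourth arrival falls in the interval iff at least 4 events occur there: P(S_4 ≤ t) = P(N ≥ 4) = 1 − P(N ≤ 3) ≈ 0.7746.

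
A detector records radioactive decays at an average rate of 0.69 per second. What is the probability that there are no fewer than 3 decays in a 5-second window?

0.6698

Over the interval, μ = 0.69 × 5 = 3.45 (a 5-second window = 5 seconds).
P(N ≥ 3) = 1 − P(N ≤ 2) = 1 − Σ_{j=0}^{2} e^(−μ) μ^j/j! ≈ 0.6698.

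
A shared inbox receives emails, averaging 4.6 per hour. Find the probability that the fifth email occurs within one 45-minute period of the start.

0.2651

Over the interval, μ = 4.6 × 0.75 = 3.45 (a 45-minute period = 0.75 hours).
The fifth arrival falls in the interval iff at least 5 events occur there: P(S_5 ≤ t) = P(N ≥ 5) = 1 − P(N ≤ 4) ≈ 0.2651.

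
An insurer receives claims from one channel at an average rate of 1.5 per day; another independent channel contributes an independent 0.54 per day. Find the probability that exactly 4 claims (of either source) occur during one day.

Independent Poisson processes superpose: combined rate λ = 1.5 + 0.54 = 2.04 per day.
So μ = 2.04.
P(N = 4) = e^(−2.04) · 2.04^4/4! ≈ 0.0938.

0.0938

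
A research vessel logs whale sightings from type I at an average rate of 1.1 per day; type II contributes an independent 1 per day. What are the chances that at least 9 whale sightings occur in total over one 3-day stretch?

0.1852

Independent Poisson processes superpose: combined rate λ = 1.1 + 1 = 2.1 per day.
Over the interval, μ = 2.1 × 3 = 6.3 (a 3-day stretch = 3 days).
P(N ≥ 9) = 1 − P(N ≤ 8) ≈ 0.1852.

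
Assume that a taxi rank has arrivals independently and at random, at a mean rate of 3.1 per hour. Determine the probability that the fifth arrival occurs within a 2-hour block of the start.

0.7408

Over the interval, μ = 3.1 × 2 = 6.2 (a 2-hour block = 2 hours).
The fifth arrival falls in the interval iff at least 5 events occur there: P(S_5 ≤ t) = P(N ≥ 5) = 1 − P(N ≤ 4) ≈ 0.7408.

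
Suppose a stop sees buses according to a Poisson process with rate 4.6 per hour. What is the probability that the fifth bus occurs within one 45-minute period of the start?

Over the interval, μ = 4.6 × 0.75 = 3.45 (a 45-minute period = 0.75 hours).
The fifth arrival falls in the interval iff at least 5 events occur there: P(S_5 ≤ t) = P(N ≥ 5) = 1 − P(N ≤ 4) ≈ 0.2651.

0.2651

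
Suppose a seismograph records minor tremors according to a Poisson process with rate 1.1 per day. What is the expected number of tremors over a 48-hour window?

2.2

E[N] = λt = 1.1 × 2 = 2.2 (a 48-hour window = 2 days).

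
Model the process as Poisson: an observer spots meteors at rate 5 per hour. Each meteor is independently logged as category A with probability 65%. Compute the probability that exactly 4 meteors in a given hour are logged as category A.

Thinning: the meteors that are logged as category A themselves form a Poisson process with rate 0.65 × 5 = 3.25 per hour.
So μ = 3.25.
P(N = 4) = e^(−3.25) · 3.25^4/4! ≈ 0.1802.

0.1802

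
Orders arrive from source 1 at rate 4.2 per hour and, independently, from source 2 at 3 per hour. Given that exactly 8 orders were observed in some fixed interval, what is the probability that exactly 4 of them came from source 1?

Given the total, each event is independently from source 1 with probability p = λ_1/(λ_1+λ_2) = 4.2/7.2 ≈ 0.5833.
So K ~ Binomial(8, 4.2/7.2): P(K = 4) = C(8,4) · (4.2/7.2)^4 · (3/7.2)^4 ≈ 0.2443.

0.2443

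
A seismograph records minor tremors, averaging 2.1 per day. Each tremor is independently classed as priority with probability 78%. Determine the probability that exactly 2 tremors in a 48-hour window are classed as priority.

0.2027

Thinning: the tremors that are classed as priority themselves form a Poisson process with rate 0.78 × 2.1 = 1.638 per day.
Over the interval, μ = 1.638 × 2 = 3.276 (a 48-hour window = 2 days).
P(N = 2) = e^(−3.276) · 3.276^2/2! ≈ 0.2027.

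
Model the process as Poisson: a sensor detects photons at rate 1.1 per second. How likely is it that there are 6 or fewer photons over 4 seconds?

Over the interval, μ = 1.1 × 4 = 4.4 (4 seconds).
P(N ≤ 6) = Σ_{j=0}^{6} e^(−μ) μ^j/j! ≈ 0.8436.

0.8436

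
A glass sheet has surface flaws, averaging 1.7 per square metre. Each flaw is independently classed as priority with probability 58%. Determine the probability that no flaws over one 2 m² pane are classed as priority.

Thinning: the flaws that are classed as priority themselves form a Poisson process with rate 0.58 × 1.7 = 0.986 per square metre.
Over the interval, μ = 0.986 × 2 = 1.972 (a 2 m² pane = 2 square metres).
P(N = 0) = e^(−1.972) · 1.972^0/0! ≈ 0.1392.

0.1392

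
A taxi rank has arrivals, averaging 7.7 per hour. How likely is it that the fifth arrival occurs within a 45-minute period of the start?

Over the interval, μ = 7.7 × 0.75 = 5.775 (a 45-minute period = 0.75 hours).
The fifth arrival falls in the interval iff at least 5 events occur there: P(S_5 ≤ t) = P(N ≥ 5) = 1 − P(N ≤ 4) ≈ 0.6837.

0.6837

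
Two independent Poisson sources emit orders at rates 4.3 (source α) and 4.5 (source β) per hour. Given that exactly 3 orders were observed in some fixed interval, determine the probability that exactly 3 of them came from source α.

0.1167

Given the total, each event is independently from source α with probability p = λ_α/(λ_α+λ_β) = 4.3/8.8 ≈ 0.4886.
So K ~ Binomial(3, 4.3/8.8): P(K = 3) = C(3,3) · (4.3/8.8)^3 · (4.5/8.8)^0 ≈ 0.1167.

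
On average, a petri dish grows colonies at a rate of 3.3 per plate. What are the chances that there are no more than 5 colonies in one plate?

0.8829

With mean μ = 3.3 per plate,
P(N ≤ 5) = Σ_{j=0}^{5} e^(−μ) μ^j/j! ≈ 0.8829.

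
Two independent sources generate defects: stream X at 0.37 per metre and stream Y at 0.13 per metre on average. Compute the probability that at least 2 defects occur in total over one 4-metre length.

0.5940

Independent Poisson processes superpose: combined rate λ = 0.37 + 0.13 = 0.5 per metre.
Over the interval, μ = 0.5 × 4 = 2 (a 4-metre length = 4 metres).
P(N ≥ 2) = 1 − P(N ≤ 1) ≈ 0.5940.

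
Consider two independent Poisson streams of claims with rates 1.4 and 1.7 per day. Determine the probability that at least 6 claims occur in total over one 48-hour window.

0.5859

Independent Poisson processes superpose: combined rate λ = 1.4 + 1.7 = 3.1 per day.
Over the interval, μ = 3.1 × 2 = 6.2 (a 48-hour window = 2 days).
P(N ≥ 6) = 1 − P(N ≤ 5) ≈ 0.5859.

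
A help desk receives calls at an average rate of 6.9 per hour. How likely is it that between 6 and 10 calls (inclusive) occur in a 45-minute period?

Over the interval, μ = 6.9 × 0.75 = 5.175 (a 45-minute period = 0.75 hours).
P(6 ≤ N ≤ 10) = Σ_{j=6}^{10} e^(−5.175) · 5.175^j/j! ≈ 0.3976.

0.3976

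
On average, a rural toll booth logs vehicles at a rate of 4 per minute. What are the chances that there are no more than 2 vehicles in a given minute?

0.2381

With mean μ = 4 per minute,
P(N ≤ 2) = Σ_{j=0}^{2} e^(−μ) μ^j/j! ≈ 0.2381.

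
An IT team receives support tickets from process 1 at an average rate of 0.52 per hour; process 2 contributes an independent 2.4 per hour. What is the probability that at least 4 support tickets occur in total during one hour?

Independent Poisson processes superpose: combined rate λ = 0.52 + 2.4 = 2.92 per hour.
So μ = 2.92.
P(N ≥ 4) = 1 − P(N ≤ 3) ≈ 0.3349.

0.3349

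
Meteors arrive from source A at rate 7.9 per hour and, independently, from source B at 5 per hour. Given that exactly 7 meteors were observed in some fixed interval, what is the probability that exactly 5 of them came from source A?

0.2717

Given the total, each event is independently from source A with probability p = λ_A/(λ_A+λ_B) = 7.9/12.9 ≈ 0.6124.
So K ~ Binomial(7, 7.9/12.9): P(K = 5) = C(7,5) · (7.9/12.9)^5 · (5/12.9)^2 ≈ 0.2717.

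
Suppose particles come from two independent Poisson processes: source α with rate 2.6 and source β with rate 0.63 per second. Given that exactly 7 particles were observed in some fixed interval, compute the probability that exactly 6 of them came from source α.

Given the total, each event is independently from source α with probability p = λ_α/(λ_α+λ_β) = 2.6/3.23 ≈ 0.8050.
So K ~ Binomial(7, 2.6/3.23): P(K = 6) = C(7,6) · (2.6/3.23)^6 · (0.63/3.23)^1 ≈ 0.3714.

0.3714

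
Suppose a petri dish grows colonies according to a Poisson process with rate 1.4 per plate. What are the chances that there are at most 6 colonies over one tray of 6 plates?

Over the interval, μ = 1.4 × 6 = 8.4 (a tray of 6 plates = 6 plates).
P(N ≤ 6) = Σ_{j=0}^{6} e^(−μ) μ^j/j! ≈ 0.2670.

0.2670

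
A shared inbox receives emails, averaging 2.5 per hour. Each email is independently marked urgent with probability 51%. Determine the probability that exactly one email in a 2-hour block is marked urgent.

Thinning: the emails that are marked urgent themselves form a Poisson process with rate 0.51 × 2.5 = 1.275 per hour.
Over the interval, μ = 1.275 × 2 = 2.55 (a 2-hour block = 2 hours).
P(N = 1) = e^(−2.55) · 2.55^1/1! ≈ 0.1991.

0.1991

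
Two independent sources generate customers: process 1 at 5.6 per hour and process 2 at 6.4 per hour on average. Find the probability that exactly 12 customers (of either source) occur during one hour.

Independent Poisson processes superpose: combined rate λ = 5.6 + 6.4 = 12 per hour.
So μ = 12.
P(N = 12) = e^(−12) · 12^12/12! ≈ 0.1144.

0.1144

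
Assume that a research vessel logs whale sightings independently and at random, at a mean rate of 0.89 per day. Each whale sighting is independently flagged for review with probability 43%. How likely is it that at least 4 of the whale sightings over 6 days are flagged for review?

0.1999

Thinning: the whale sightings that are flagged for review themselves form a Poisson process with rate 0.43 × 0.89 = 0.3827 per day.
Over the interval, μ = 0.3827 × 6 = 2.2962 (6 days).
P(N ≥ 4) = 1 − P(N ≤ 3) ≈ 0.1999.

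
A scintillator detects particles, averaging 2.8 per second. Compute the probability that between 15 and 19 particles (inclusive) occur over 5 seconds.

Over the interval, μ = 2.8 × 5 = 14 (5 seconds).
P(15 ≤ N ≤ 19) = Σ_{j=15}^{19} e^(−14) · 14^j/j! ≈ 0.3531.

0.3531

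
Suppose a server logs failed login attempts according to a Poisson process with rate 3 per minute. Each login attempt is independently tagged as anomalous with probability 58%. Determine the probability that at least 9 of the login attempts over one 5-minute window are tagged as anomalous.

Thinning: the login attempts that are tagged as anomalous themselves form a Poisson process with rate 0.58 × 3 = 1.74 per minute.
Over the interval, μ = 1.74 × 5 = 8.7 (a 5-minute window = 5 minutes).
P(N ≥ 9) = 1 − P(N ≤ 8) ≈ 0.5042.

0.5042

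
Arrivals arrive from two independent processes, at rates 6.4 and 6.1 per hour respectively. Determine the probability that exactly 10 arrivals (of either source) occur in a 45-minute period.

Independent Poisson processes superpose: combined rate λ = 6.4 + 6.1 = 12.5 per hour.
Over the interval, μ = 12.5 × 0.75 = 9.375 (a 45-minute period = 0.75 hours).
P(N = 10) = e^(−9.375) · 9.375^10/10! ≈ 0.1226.

0.1226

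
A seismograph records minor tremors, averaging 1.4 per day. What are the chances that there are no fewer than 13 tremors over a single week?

Over the interval, μ = 1.4 × 7 = 9.8 (a week = 7 days).
P(N ≥ 13) = 1 − P(N ≤ 12) = 1 − Σ_{j=0}^{12} e^(−μ) μ^j/j! ≈ 0.1899.

0.1899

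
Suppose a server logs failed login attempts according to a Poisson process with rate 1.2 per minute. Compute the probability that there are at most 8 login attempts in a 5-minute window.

0.8472

Over the interval, μ = 1.2 × 5 = 6 (a 5-minute window = 5 minutes).
P(N ≤ 8) = Σ_{j=0}^{8} e^(−μ) μ^j/j! ≈ 0.8472.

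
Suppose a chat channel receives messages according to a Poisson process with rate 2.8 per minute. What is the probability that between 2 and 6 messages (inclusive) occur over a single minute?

0.7445

With mean μ = 2.8 per minute,
P(2 ≤ N ≤ 6) = Σ_{j=2}^{6} e^(−2.8) · 2.8^j/j! ≈ 0.7445.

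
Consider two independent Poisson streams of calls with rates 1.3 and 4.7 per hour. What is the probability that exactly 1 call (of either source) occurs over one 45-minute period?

0.0500

Independent Poisson processes superpose: combined rate λ = 1.3 + 4.7 = 6 per hour.
Over the interval, μ = 6 × 0.75 = 4.5 (a 45-minute period = 0.75 hours).
P(N = 1) = e^(−4.5) · 4.5^1/1! ≈ 0.0500.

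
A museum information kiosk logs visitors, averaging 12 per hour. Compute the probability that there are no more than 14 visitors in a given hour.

0.7720

With mean μ = 12 per hour,
P(N ≤ 14) = Σ_{j=0}^{14} e^(−μ) μ^j/j! ≈ 0.7720.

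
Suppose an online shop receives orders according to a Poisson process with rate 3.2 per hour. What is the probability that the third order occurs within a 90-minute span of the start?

0.8575

Over the interval, μ = 3.2 × 1.5 = 4.8 (a 90-minute span = 1.5 hours).
The third arrival falls in the interval iff at least 3 events occur there: P(S_3 ≤ t) = P(N ≥ 3) = 1 − P(N ≤ 2) ≈ 0.8575.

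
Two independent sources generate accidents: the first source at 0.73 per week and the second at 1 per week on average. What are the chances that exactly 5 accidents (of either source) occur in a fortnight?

Independent Poisson processes superpose: combined rate λ = 0.73 + 1 = 1.73 per week.
Over the interval, μ = 1.73 × 2 = 3.46 (a fortnight = 2 weeks).
P(N = 5) = e^(−3.46) · 3.46^5/5! ≈ 0.1299.

0.1299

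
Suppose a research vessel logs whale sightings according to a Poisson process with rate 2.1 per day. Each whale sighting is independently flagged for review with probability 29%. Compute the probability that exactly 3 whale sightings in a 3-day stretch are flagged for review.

0.1635

Thinning: the whale sightings that are flagged for review themselves form a Poisson process with rate 0.29 × 2.1 = 0.609 per day.
Over the interval, μ = 0.609 × 3 = 1.827 (a 3-day stretch = 3 days).
P(N = 3) = e^(−1.827) · 1.827^3/3! ≈ 0.1635.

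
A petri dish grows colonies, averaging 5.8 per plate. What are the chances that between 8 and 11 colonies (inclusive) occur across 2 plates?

0.3995

Over the interval, μ = 5.8 × 2 = 11.6 (2 plates).
P(8 ≤ N ≤ 11) = Σ_{j=8}^{11} e^(−11.6) · 11.6^j/j! ≈ 0.3995.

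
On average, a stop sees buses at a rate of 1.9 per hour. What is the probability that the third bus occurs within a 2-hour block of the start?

0.7311

Over the interval, μ = 1.9 × 2 = 3.8 (a 2-hour block = 2 hours).
The third arrival falls in the interval iff at least 3 events occur there: P(S_3 ≤ t) = P(N ≥ 3) = 1 − P(N ≤ 2) ≈ 0.7311.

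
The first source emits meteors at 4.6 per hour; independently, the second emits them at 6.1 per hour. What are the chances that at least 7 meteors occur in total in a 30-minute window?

0.2906

Independent Poisson processes superpose: combined rate λ = 4.6 + 6.1 = 10.7 per hour.
Over the interval, μ = 10.7 × 0.5 = 5.35 (a 30-minute window = 0.5 hours).
P(N ≥ 7) = 1 − P(N ≤ 6) ≈ 0.2906.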